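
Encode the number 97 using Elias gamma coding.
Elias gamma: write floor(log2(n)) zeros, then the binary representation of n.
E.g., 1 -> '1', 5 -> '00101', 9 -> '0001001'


num_bits = floor(log2(97)) + 1 = 7
leading_zeros = num_bits - 1 = 6
binary(97) = 1100001

Elias gamma(97) = '000000' + '1100001' = 0000001100001 (13 bits)


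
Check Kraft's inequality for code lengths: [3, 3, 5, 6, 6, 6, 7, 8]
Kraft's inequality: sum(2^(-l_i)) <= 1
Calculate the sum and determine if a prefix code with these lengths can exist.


Sum = 2^(-3) + 2^(-3) + 2^(-5) + 2^(-6) + 2^(-6) + 2^(-6) + 2^(-7) + 2^(-8)
    = 0.125 + 0.125 + 0.03125 + 0.015625 + 0.015625 + 0.015625 + 0.0078125 + 0.00390625
    = 87/256 = 0.33984375
Since 0.33984375 <= 1, Kraft's inequality IS satisfied.
A prefix code with these lengths CAN exist.

Kraft sum = 0.33984375. Satisfied.


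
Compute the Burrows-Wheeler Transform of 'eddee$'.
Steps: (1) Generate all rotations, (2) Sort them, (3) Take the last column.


Rotations (sorted):
  0: $eddee -> last char: e
  1: ddee$e -> last char: e
  2: dee$ed -> last char: d
  3: e$edde -> last char: e
  4: eddee$ -> last char: $
  5: ee$edd -> last char: d


BWT = eede$d


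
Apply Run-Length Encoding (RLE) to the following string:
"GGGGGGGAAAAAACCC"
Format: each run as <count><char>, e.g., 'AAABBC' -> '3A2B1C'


Scanning runs left to right:
  i=0: run of 'G' x 7 -> '7G'
  i=7: run of 'A' x 6 -> '6A'
  i=13: run of 'C' x 3 -> '3C'

RLE = 7G6A3C


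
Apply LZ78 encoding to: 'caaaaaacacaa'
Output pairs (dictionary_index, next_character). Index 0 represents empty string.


LZ78 encoding steps:
Dictionary: {0: ''}
Step 1: w='' (idx 0), next='c' -> output (0, 'c'), add 'c' as idx 1
Step 2: w='' (idx 0), next='a' -> output (0, 'a'), add 'a' as idx 2
Step 3: w='a' (idx 2), next='a' -> output (2, 'a'), add 'aa' as idx 3
Step 4: w='aa' (idx 3), next='a' -> output (3, 'a'), add 'aaa' as idx 4
Step 5: w='c' (idx 1), next='a' -> output (1, 'a'), add 'ca' as idx 5
Step 6: w='ca' (idx 5), next='a' -> output (5, 'a'), add 'caa' as idx 6


Encoded: [(0, 'c'), (0, 'a'), (2, 'a'), (3, 'a'), (1, 'a'), (5, 'a')]


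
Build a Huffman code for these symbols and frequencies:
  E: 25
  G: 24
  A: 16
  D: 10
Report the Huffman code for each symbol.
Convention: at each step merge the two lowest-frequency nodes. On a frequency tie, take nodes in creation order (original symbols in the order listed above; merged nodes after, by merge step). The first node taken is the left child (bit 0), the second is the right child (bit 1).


Huffman tree construction:
Step 1: Merge D(10) + A(16) = 26
Step 2: Merge G(24) + E(25) = 49
Step 3: Merge (D+A)(26) + (G+E)(49) = 75
Read each symbol's code off the tree from the root (left child = 0, right child = 1).

Codes:
  E: 11 (length 2)
  G: 10 (length 2)
  A: 01 (length 2)
  D: 00 (length 2)
Average code length: 150/75 = 2.0000 bits/symbol


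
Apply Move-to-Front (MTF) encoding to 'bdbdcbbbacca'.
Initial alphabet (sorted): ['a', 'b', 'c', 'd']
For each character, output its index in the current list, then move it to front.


MTF encoding:
'b': index 1 in ['a', 'b', 'c', 'd'] -> ['b', 'a', 'c', 'd']
'd': index 3 in ['b', 'a', 'c', 'd'] -> ['d', 'b', 'a', 'c']
'b': index 1 in ['d', 'b', 'a', 'c'] -> ['b', 'd', 'a', 'c']
'd': index 1 in ['b', 'd', 'a', 'c'] -> ['d', 'b', 'a', 'c']
'c': index 3 in ['d', 'b', 'a', 'c'] -> ['c', 'd', 'b', 'a']
'b': index 2 in ['c', 'd', 'b', 'a'] -> ['b', 'c', 'd', 'a']
'b': index 0 in ['b', 'c', 'd', 'a'] -> ['b', 'c', 'd', 'a']
'b': index 0 in ['b', 'c', 'd', 'a'] -> ['b', 'c', 'd', 'a']
'a': index 3 in ['b', 'c', 'd', 'a'] -> ['a', 'b', 'c', 'd']
'c': index 2 in ['a', 'b', 'c', 'd'] -> ['c', 'a', 'b', 'd']
'c': index 0 in ['c', 'a', 'b', 'd'] -> ['c', 'a', 'b', 'd']
'a': index 1 in ['c', 'a', 'b', 'd'] -> ['a', 'c', 'b', 'd']


Output: [1, 3, 1, 1, 3, 2, 0, 0, 3, 2, 0, 1]


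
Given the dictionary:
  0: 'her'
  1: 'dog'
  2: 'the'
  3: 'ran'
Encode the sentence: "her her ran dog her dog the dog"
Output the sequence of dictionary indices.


Look up each word in the dictionary:
  'her' -> 0
  'her' -> 0
  'ran' -> 3
  'dog' -> 1
  'her' -> 0
  'dog' -> 1
  'the' -> 2
  'dog' -> 1

Encoded: [0, 0, 3, 1, 0, 1, 2, 1]


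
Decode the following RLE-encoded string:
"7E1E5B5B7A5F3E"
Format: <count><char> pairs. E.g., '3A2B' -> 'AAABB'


Expanding each <count><char> pair:
  7E -> 'EEEEEEE'
  1E -> 'E'
  5B -> 'BBBBB'
  5B -> 'BBBBB'
  7A -> 'AAAAAAA'
  5F -> 'FFFFF'
  3E -> 'EEE'

Decoded = EEEEEEEEBBBBBBBBBBAAAAAAAFFFFFEEE


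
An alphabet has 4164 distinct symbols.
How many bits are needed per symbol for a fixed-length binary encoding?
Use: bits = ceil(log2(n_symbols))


log2(4164) = 12.0238
Bracket: 2^12 = 4096 < 4164 <= 2^13 = 8192
So ceil(log2(4164)) = 13

bits = ceil(log2(4164)) = ceil(12.0238) = 13 bits


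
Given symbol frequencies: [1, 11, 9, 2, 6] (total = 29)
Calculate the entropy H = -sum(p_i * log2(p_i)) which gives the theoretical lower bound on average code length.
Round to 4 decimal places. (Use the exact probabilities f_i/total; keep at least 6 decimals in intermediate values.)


Per-symbol terms -p_i * log2(p_i) with p_i = f_i/29:
  p = 1/29 = 0.034483: log2(p) = -4.857981, -p*log2(p) = 0.167517
  p = 11/29 = 0.379310: log2(p) = -1.398549, -p*log2(p) = 0.530484
  p = 9/29 = 0.310345: log2(p) = -1.688056, -p*log2(p) = 0.523879
  p = 2/29 = 0.068966: log2(p) = -3.857981, -p*log2(p) = 0.266068
  p = 6/29 = 0.206897: log2(p) = -2.273018, -p*log2(p) = 0.470280
H = 0.167517 + 0.530484 + 0.523879 + 0.266068 + 0.470280 = 1.958228

H = 1.9582 bits/symbol


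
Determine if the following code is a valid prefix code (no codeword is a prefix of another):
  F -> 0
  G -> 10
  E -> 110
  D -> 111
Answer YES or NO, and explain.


Checking each pair (does one codeword prefix another?):
  F='0' vs G='10': no prefix
  F='0' vs E='110': no prefix
  F='0' vs D='111': no prefix
  G='10' vs F='0': no prefix
  G='10' vs E='110': no prefix
  G='10' vs D='111': no prefix
  E='110' vs F='0': no prefix
  E='110' vs G='10': no prefix
  E='110' vs D='111': no prefix
  D='111' vs F='0': no prefix
  D='111' vs G='10': no prefix
  D='111' vs E='110': no prefix
No violation found over all pairs.

YES -- this is a valid prefix code. No codeword is a prefix of any other codeword.


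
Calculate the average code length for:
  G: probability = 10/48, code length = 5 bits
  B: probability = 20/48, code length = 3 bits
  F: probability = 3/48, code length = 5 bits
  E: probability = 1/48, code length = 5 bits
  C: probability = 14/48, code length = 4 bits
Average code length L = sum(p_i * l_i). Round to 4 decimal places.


Weighted contributions p_i * l_i:
  G: (10/48) * 5 = 50/48
  B: (20/48) * 3 = 60/48
  F: (3/48) * 5 = 15/48
  E: (1/48) * 5 = 5/48
  C: (14/48) * 4 = 56/48
Sum = (50 + 60 + 15 + 5 + 56)/48 = 186/48

L = 186/48 = 3.8750 bits/symbol


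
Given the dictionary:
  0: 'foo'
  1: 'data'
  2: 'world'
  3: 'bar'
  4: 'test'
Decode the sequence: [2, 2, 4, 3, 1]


Look up each index in the dictionary:
  2 -> 'world'
  2 -> 'world'
  4 -> 'test'
  3 -> 'bar'
  1 -> 'data'

Decoded: "world world test bar data"


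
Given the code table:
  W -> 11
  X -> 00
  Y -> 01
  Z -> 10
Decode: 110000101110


Decoding:
11 -> W
00 -> X
00 -> X
10 -> Z
11 -> W
10 -> Z


Result: WXXZWZ


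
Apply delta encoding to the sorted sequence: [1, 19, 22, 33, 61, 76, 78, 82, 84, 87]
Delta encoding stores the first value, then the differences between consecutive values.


First value: 1
Deltas:
  19 - 1 = 18
  22 - 19 = 3
  33 - 22 = 11
  61 - 33 = 28
  76 - 61 = 15
  78 - 76 = 2
  82 - 78 = 4
  84 - 82 = 2
  87 - 84 = 3


Delta encoded: [1, 18, 3, 11, 28, 15, 2, 4, 2, 3]


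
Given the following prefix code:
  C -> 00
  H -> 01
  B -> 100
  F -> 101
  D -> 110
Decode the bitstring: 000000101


Decoding step by step:
Bits 00 -> C
Bits 00 -> C
Bits 00 -> C
Bits 101 -> F


Decoded message: CCCF


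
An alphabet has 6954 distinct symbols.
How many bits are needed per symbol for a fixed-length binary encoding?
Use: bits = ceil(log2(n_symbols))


log2(6954) = 12.7636
Bracket: 2^12 = 4096 < 6954 <= 2^13 = 8192
So ceil(log2(6954)) = 13

bits = ceil(log2(6954)) = ceil(12.7636) = 13 bits


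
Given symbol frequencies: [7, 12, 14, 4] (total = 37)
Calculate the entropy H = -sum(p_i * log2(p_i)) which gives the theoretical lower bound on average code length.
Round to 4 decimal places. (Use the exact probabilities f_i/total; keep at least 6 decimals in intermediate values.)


Per-symbol terms -p_i * log2(p_i) with p_i = f_i/37:
  p = 7/37 = 0.189189: log2(p) = -2.402098, -p*log2(p) = 0.454451
  p = 12/37 = 0.324324: log2(p) = -1.624491, -p*log2(p) = 0.526862
  p = 14/37 = 0.378378: log2(p) = -1.402098, -p*log2(p) = 0.530524
  p = 4/37 = 0.108108: log2(p) = -3.209453, -p*log2(p) = 0.346968
H = 0.454451 + 0.526862 + 0.530524 + 0.346968 = 1.858805

H = 1.8588 bits/symbol


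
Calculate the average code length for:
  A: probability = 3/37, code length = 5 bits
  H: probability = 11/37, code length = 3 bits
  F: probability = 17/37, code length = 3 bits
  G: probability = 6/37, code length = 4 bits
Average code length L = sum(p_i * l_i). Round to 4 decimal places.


Weighted contributions p_i * l_i:
  A: (3/37) * 5 = 15/37
  H: (11/37) * 3 = 33/37
  F: (17/37) * 3 = 51/37
  G: (6/37) * 4 = 24/37
Sum = (15 + 33 + 51 + 24)/37 = 123/37

L = 123/37 = 3.3243 bits/symbol


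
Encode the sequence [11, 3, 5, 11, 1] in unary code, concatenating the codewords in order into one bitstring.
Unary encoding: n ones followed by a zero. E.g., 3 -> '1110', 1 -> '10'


Encode each number as n ones followed by a terminating 0:
  11 -> 111111111110 (12 bits)
  3 -> 1110 (4 bits)
  5 -> 111110 (6 bits)
  11 -> 111111111110 (12 bits)
  1 -> 10 (2 bits)
Total length = 12 + 4 + 6 + 12 + 2 = 36 bits.

Unary([11, 3, 5, 11, 1]) = 111111111110111011111011111111111010 (36 bits)


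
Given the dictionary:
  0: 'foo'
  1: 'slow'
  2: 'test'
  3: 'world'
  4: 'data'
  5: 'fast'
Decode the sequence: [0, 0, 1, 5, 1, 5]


Look up each index in the dictionary:
  0 -> 'foo'
  0 -> 'foo'
  1 -> 'slow'
  5 -> 'fast'
  1 -> 'slow'
  5 -> 'fast'

Decoded: "foo foo slow fast slow fast"


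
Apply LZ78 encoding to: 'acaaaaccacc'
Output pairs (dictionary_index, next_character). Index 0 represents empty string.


LZ78 encoding steps:
Dictionary: {0: ''}
Step 1: w='' (idx 0), next='a' -> output (0, 'a'), add 'a' as idx 1
Step 2: w='' (idx 0), next='c' -> output (0, 'c'), add 'c' as idx 2
Step 3: w='a' (idx 1), next='a' -> output (1, 'a'), add 'aa' as idx 3
Step 4: w='aa' (idx 3), next='c' -> output (3, 'c'), add 'aac' as idx 4
Step 5: w='c' (idx 2), next='a' -> output (2, 'a'), add 'ca' as idx 5
Step 6: w='c' (idx 2), next='c' -> output (2, 'c'), add 'cc' as idx 6


Encoded: [(0, 'a'), (0, 'c'), (1, 'a'), (3, 'c'), (2, 'a'), (2, 'c')]


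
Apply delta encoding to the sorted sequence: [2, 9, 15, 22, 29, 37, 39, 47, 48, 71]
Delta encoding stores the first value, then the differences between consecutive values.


First value: 2
Deltas:
  9 - 2 = 7
  15 - 9 = 6
  22 - 15 = 7
  29 - 22 = 7
  37 - 29 = 8
  39 - 37 = 2
  47 - 39 = 8
  48 - 47 = 1
  71 - 48 = 23


Delta encoded: [2, 7, 6, 7, 7, 8, 2, 8, 1, 23]


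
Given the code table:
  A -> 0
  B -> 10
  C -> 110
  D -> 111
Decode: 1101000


Decoding:
110 -> C
10 -> B
0 -> A
0 -> A


Result: CBAA


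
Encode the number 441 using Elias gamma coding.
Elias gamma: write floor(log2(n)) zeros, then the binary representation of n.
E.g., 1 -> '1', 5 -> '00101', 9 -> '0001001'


num_bits = floor(log2(441)) + 1 = 9
leading_zeros = num_bits - 1 = 8
binary(441) = 110111001

Elias gamma(441) = '00000000' + '110111001' = 00000000110111001 (17 bits)


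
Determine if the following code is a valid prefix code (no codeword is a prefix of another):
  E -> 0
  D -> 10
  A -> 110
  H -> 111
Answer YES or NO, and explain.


Checking each pair (does one codeword prefix another?):
  E='0' vs D='10': no prefix
  E='0' vs A='110': no prefix
  E='0' vs H='111': no prefix
  D='10' vs E='0': no prefix
  D='10' vs A='110': no prefix
  D='10' vs H='111': no prefix
  A='110' vs E='0': no prefix
  A='110' vs D='10': no prefix
  A='110' vs H='111': no prefix
  H='111' vs E='0': no prefix
  H='111' vs D='10': no prefix
  H='111' vs A='110': no prefix
No violation found over all pairs.

YES -- this is a valid prefix code. No codeword is a prefix of any other codeword.


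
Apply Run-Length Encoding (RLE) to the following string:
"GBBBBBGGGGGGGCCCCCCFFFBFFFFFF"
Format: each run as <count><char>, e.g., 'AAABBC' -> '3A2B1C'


Scanning runs left to right:
  i=0: run of 'G' x 1 -> '1G'
  i=1: run of 'B' x 5 -> '5B'
  i=6: run of 'G' x 7 -> '7G'
  i=13: run of 'C' x 6 -> '6C'
  i=19: run of 'F' x 3 -> '3F'
  i=22: run of 'B' x 1 -> '1B'
  i=23: run of 'F' x 6 -> '6F'

RLE = 1G5B7G6C3F1B6F


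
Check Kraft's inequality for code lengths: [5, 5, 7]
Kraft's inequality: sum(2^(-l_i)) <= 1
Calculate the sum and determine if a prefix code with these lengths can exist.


Sum = 2^(-5) + 2^(-5) + 2^(-7)
    = 0.03125 + 0.03125 + 0.0078125
    = 9/128 = 0.0703125
Since 0.0703125 <= 1, Kraft's inequality IS satisfied.
A prefix code with these lengths CAN exist.

Kraft sum = 0.0703125. Satisfied.


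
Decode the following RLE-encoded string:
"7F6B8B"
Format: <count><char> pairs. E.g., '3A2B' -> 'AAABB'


Expanding each <count><char> pair:
  7F -> 'FFFFFFF'
  6B -> 'BBBBBB'
  8B -> 'BBBBBBBB'

Decoded = FFFFFFFBBBBBBBBBBBBBB


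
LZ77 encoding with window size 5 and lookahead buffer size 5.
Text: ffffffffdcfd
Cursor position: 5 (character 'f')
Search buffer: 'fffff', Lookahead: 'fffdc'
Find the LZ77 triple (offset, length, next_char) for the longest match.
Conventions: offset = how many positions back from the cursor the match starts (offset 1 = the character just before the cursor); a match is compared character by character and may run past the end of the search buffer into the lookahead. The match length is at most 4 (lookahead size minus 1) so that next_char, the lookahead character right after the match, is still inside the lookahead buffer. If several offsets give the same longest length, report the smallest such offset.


Try each offset into the search buffer:
  offset=1 (pos 4, char 'f'): match length 3
  offset=2 (pos 3, char 'f'): match length 3
  offset=3 (pos 2, char 'f'): match length 3
  offset=4 (pos 1, char 'f'): match length 3
  offset=5 (pos 0, char 'f'): match length 3
Longest match has length 3, found at offsets 1, 2, 3, 4, 5; take the smallest, offset 1.
next_char = character at position 5 + 3 = 8 -> 'd'

Best match: offset=1, length=3 (matching 'fff' starting at position 4)
LZ77 triple: (1, 3, 'd')


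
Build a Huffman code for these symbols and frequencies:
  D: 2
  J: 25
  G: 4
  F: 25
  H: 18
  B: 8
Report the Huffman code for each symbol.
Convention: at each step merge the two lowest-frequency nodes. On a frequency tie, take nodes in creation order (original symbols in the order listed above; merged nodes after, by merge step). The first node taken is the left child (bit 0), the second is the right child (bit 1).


Huffman tree construction:
Step 1: Merge D(2) + G(4) = 6
Step 2: Merge (D+G)(6) + B(8) = 14
Step 3: Merge ((D+G)+B)(14) + H(18) = 32
Step 4: Merge J(25) + F(25) = 50
Step 5: Merge (((D+G)+B)+H)(32) + (J+F)(50) = 82
Read each symbol's code off the tree from the root (left child = 0, right child = 1).

Codes:
  D: 0000 (length 4)
  J: 10 (length 2)
  G: 0001 (length 4)
  F: 11 (length 2)
  H: 01 (length 2)
  B: 001 (length 3)
Average code length: 184/82 = 2.2439 bits/symbol


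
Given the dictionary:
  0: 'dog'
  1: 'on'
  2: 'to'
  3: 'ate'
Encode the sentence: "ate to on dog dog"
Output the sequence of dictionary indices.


Look up each word in the dictionary:
  'ate' -> 3
  'to' -> 2
  'on' -> 1
  'dog' -> 0
  'dog' -> 0

Encoded: [3, 2, 1, 0, 0]


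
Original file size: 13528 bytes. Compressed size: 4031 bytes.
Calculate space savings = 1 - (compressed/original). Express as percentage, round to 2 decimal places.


ratio = compressed/original = 4031/13528 = 0.297975
savings = 1 - ratio = 1 - 0.297975 = 0.702025
as a percentage: 0.702025 * 100 = 70.2%

Space savings = 1 - 4031/13528 = 70.2%


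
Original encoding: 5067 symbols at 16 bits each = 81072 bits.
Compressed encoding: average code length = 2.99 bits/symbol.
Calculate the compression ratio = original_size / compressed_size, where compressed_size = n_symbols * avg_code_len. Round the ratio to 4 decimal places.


original_size = n_symbols * orig_bits = 5067 * 16 = 81072 bits
compressed_size = n_symbols * avg_code_len = 5067 * 2.99 = 15150.33 bits
ratio = original_size / compressed_size = 81072 / 15150.33 = 5.3512

Compression ratio = 5.3512


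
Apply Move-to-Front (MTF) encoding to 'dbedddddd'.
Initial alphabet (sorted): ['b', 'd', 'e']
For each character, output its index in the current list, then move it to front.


MTF encoding:
'd': index 1 in ['b', 'd', 'e'] -> ['d', 'b', 'e']
'b': index 1 in ['d', 'b', 'e'] -> ['b', 'd', 'e']
'e': index 2 in ['b', 'd', 'e'] -> ['e', 'b', 'd']
'd': index 2 in ['e', 'b', 'd'] -> ['d', 'e', 'b']
'd': index 0 in ['d', 'e', 'b'] -> ['d', 'e', 'b']
'd': index 0 in ['d', 'e', 'b'] -> ['d', 'e', 'b']
'd': index 0 in ['d', 'e', 'b'] -> ['d', 'e', 'b']
'd': index 0 in ['d', 'e', 'b'] -> ['d', 'e', 'b']
'd': index 0 in ['d', 'e', 'b'] -> ['d', 'e', 'b']


Output: [1, 1, 2, 2, 0, 0, 0, 0, 0]


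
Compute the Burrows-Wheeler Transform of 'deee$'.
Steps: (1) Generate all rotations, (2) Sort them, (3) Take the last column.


Rotations (sorted):
  0: $deee -> last char: e
  1: deee$ -> last char: $
  2: e$dee -> last char: e
  3: ee$de -> last char: e
  4: eee$d -> last char: d


BWT = e$eed


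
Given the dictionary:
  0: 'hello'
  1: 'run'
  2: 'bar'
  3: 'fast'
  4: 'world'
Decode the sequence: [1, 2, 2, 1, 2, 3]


Look up each index in the dictionary:
  1 -> 'run'
  2 -> 'bar'
  2 -> 'bar'
  1 -> 'run'
  2 -> 'bar'
  3 -> 'fast'

Decoded: "run bar bar run bar fast"


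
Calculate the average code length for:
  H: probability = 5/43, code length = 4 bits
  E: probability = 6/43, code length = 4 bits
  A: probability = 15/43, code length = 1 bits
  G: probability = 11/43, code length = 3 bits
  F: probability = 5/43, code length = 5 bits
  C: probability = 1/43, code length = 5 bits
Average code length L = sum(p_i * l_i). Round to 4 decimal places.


Weighted contributions p_i * l_i:
  H: (5/43) * 4 = 20/43
  E: (6/43) * 4 = 24/43
  A: (15/43) * 1 = 15/43
  G: (11/43) * 3 = 33/43
  F: (5/43) * 5 = 25/43
  C: (1/43) * 5 = 5/43
Sum = (20 + 24 + 15 + 33 + 25 + 5)/43 = 122/43

L = 122/43 = 2.8372 bits/symbol


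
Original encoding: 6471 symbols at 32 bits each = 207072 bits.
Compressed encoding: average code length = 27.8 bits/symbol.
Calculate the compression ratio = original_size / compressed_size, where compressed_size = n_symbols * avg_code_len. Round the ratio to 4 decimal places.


original_size = n_symbols * orig_bits = 6471 * 32 = 207072 bits
compressed_size = n_symbols * avg_code_len = 6471 * 27.8 = 179893.8 bits
ratio = original_size / compressed_size = 207072 / 179893.8 = 1.1511

Compression ratio = 1.1511


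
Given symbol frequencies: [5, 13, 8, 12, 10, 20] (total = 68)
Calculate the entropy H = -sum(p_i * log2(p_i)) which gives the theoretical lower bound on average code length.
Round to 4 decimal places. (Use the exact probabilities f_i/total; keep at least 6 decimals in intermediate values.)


Per-symbol terms -p_i * log2(p_i) with p_i = f_i/68:
  p = 5/68 = 0.073529: log2(p) = -3.765535, -p*log2(p) = 0.276878
  p = 13/68 = 0.191176: log2(p) = -2.387023, -p*log2(p) = 0.456343
  p = 8/68 = 0.117647: log2(p) = -3.087463, -p*log2(p) = 0.363231
  p = 12/68 = 0.176471: log2(p) = -2.502500, -p*log2(p) = 0.441618
  p = 10/68 = 0.147059: log2(p) = -2.765535, -p*log2(p) = 0.406696
  p = 20/68 = 0.294118: log2(p) = -1.765535, -p*log2(p) = 0.519275
H = 0.276878 + 0.456343 + 0.363231 + 0.441618 + 0.406696 + 0.519275 = 2.464041

H = 2.464 bits/symbol


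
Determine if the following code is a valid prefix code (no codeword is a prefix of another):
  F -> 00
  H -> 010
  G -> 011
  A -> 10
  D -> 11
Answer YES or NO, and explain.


Checking each pair (does one codeword prefix another?):
  F='00' vs H='010': no prefix
  F='00' vs G='011': no prefix
  F='00' vs A='10': no prefix
  F='00' vs D='11': no prefix
  H='010' vs F='00': no prefix
  H='010' vs G='011': no prefix
  H='010' vs A='10': no prefix
  H='010' vs D='11': no prefix
  G='011' vs F='00': no prefix
  G='011' vs H='010': no prefix
  G='011' vs A='10': no prefix
  G='011' vs D='11': no prefix
  A='10' vs F='00': no prefix
  A='10' vs H='010': no prefix
  A='10' vs G='011': no prefix
  A='10' vs D='11': no prefix
  D='11' vs F='00': no prefix
  D='11' vs H='010': no prefix
  D='11' vs G='011': no prefix
  D='11' vs A='10': no prefix
No violation found over all pairs.

YES -- this is a valid prefix code. No codeword is a prefix of any other codeword.


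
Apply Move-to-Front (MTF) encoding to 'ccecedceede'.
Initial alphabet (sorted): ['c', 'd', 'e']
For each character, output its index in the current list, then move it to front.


MTF encoding:
'c': index 0 in ['c', 'd', 'e'] -> ['c', 'd', 'e']
'c': index 0 in ['c', 'd', 'e'] -> ['c', 'd', 'e']
'e': index 2 in ['c', 'd', 'e'] -> ['e', 'c', 'd']
'c': index 1 in ['e', 'c', 'd'] -> ['c', 'e', 'd']
'e': index 1 in ['c', 'e', 'd'] -> ['e', 'c', 'd']
'd': index 2 in ['e', 'c', 'd'] -> ['d', 'e', 'c']
'c': index 2 in ['d', 'e', 'c'] -> ['c', 'd', 'e']
'e': index 2 in ['c', 'd', 'e'] -> ['e', 'c', 'd']
'e': index 0 in ['e', 'c', 'd'] -> ['e', 'c', 'd']
'd': index 2 in ['e', 'c', 'd'] -> ['d', 'e', 'c']
'e': index 1 in ['d', 'e', 'c'] -> ['e', 'd', 'c']


Output: [0, 0, 2, 1, 1, 2, 2, 2, 0, 2, 1]


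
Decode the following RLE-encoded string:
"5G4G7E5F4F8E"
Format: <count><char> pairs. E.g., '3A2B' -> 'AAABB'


Expanding each <count><char> pair:
  5G -> 'GGGGG'
  4G -> 'GGGG'
  7E -> 'EEEEEEE'
  5F -> 'FFFFF'
  4F -> 'FFFF'
  8E -> 'EEEEEEEE'

Decoded = GGGGGGGGGEEEEEEEFFFFFFFFFEEEEEEEE


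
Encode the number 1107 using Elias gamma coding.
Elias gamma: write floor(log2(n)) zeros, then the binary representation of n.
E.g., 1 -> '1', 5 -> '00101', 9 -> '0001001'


num_bits = floor(log2(1107)) + 1 = 11
leading_zeros = num_bits - 1 = 10
binary(1107) = 10001010011

Elias gamma(1107) = '0000000000' + '10001010011' = 000000000010001010011 (21 bits)


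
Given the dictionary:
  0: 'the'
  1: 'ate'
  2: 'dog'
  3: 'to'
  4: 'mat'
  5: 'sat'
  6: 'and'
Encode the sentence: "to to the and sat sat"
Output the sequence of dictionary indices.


Look up each word in the dictionary:
  'to' -> 3
  'to' -> 3
  'the' -> 0
  'and' -> 6
  'sat' -> 5
  'sat' -> 5

Encoded: [3, 3, 0, 6, 5, 5]


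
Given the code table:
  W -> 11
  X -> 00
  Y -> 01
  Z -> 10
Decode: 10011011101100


Decoding:
10 -> Z
01 -> Y
10 -> Z
11 -> W
10 -> Z
11 -> W
00 -> X


Result: ZYZWZWX


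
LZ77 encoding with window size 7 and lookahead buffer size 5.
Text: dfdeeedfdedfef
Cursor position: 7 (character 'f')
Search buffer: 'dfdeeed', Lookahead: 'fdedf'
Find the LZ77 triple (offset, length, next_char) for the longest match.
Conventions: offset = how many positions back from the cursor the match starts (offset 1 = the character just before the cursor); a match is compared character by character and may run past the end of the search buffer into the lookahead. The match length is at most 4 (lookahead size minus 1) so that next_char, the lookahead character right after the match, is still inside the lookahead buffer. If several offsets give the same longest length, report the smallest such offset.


Try each offset into the search buffer:
  offset=1 (pos 6, char 'd'): match length 0
  offset=2 (pos 5, char 'e'): match length 0
  offset=3 (pos 4, char 'e'): match length 0
  offset=4 (pos 3, char 'e'): match length 0
  offset=5 (pos 2, char 'd'): match length 0
  offset=6 (pos 1, char 'f'): match length 3
  offset=7 (pos 0, char 'd'): match length 0
Longest match has length 3 at offset 6.
next_char = character at position 7 + 3 = 10 -> 'd'

Best match: offset=6, length=3 (matching 'fde' starting at position 1)
LZ77 triple: (6, 3, 'd')


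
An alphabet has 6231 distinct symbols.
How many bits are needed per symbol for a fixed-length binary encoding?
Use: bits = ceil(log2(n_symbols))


log2(6231) = 12.6052
Bracket: 2^12 = 4096 < 6231 <= 2^13 = 8192
So ceil(log2(6231)) = 13

bits = ceil(log2(6231)) = ceil(12.6052) = 13 bits


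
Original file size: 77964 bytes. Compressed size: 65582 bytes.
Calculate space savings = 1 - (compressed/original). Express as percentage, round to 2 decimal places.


ratio = compressed/original = 65582/77964 = 0.841183
savings = 1 - ratio = 1 - 0.841183 = 0.158817
as a percentage: 0.158817 * 100 = 15.88%

Space savings = 1 - 65582/77964 = 15.88%


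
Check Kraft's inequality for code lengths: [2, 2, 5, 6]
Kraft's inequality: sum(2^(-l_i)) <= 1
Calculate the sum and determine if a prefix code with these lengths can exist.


Sum = 2^(-2) + 2^(-2) + 2^(-5) + 2^(-6)
    = 0.25 + 0.25 + 0.03125 + 0.015625
    = 35/64 = 0.546875
Since 0.546875 <= 1, Kraft's inequality IS satisfied.
A prefix code with these lengths CAN exist.

Kraft sum = 0.546875. Satisfied.


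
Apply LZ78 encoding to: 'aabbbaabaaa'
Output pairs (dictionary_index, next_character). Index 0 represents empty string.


LZ78 encoding steps:
Dictionary: {0: ''}
Step 1: w='' (idx 0), next='a' -> output (0, 'a'), add 'a' as idx 1
Step 2: w='a' (idx 1), next='b' -> output (1, 'b'), add 'ab' as idx 2
Step 3: w='' (idx 0), next='b' -> output (0, 'b'), add 'b' as idx 3
Step 4: w='b' (idx 3), next='a' -> output (3, 'a'), add 'ba' as idx 4
Step 5: w='ab' (idx 2), next='a' -> output (2, 'a'), add 'aba' as idx 5
Step 6: w='a' (idx 1), next='a' -> output (1, 'a'), add 'aa' as idx 6


Encoded: [(0, 'a'), (1, 'b'), (0, 'b'), (3, 'a'), (2, 'a'), (1, 'a')]


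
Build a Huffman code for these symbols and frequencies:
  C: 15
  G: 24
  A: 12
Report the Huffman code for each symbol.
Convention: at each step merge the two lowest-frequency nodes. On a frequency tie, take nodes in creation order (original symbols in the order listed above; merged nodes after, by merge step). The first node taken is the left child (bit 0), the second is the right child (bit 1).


Huffman tree construction:
Step 1: Merge A(12) + C(15) = 27
Step 2: Merge G(24) + (A+C)(27) = 51
Read each symbol's code off the tree from the root (left child = 0, right child = 1).

Codes:
  C: 11 (length 2)
  G: 0 (length 1)
  A: 10 (length 2)
Average code length: 78/51 = 1.5294 bits/symbol


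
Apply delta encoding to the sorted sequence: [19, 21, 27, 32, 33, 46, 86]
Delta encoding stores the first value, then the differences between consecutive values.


First value: 19
Deltas:
  21 - 19 = 2
  27 - 21 = 6
  32 - 27 = 5
  33 - 32 = 1
  46 - 33 = 13
  86 - 46 = 40


Delta encoded: [19, 2, 6, 5, 1, 13, 40]


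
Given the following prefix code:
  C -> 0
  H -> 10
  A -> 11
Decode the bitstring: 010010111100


Decoding step by step:
Bits 0 -> C
Bits 10 -> H
Bits 0 -> C
Bits 10 -> H
Bits 11 -> A
Bits 11 -> A
Bits 0 -> C
Bits 0 -> C


Decoded message: CHCHAACC


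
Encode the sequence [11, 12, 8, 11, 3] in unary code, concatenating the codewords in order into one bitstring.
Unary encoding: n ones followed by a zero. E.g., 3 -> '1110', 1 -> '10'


Encode each number as n ones followed by a terminating 0:
  11 -> 111111111110 (12 bits)
  12 -> 1111111111110 (13 bits)
  8 -> 111111110 (9 bits)
  11 -> 111111111110 (12 bits)
  3 -> 1110 (4 bits)
Total length = 12 + 13 + 9 + 12 + 4 = 50 bits.

Unary([11, 12, 8, 11, 3]) = 11111111111011111111111101111111101111111111101110 (50 bits)


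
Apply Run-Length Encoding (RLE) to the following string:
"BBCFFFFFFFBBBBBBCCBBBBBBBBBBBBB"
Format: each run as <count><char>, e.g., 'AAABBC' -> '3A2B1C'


Scanning runs left to right:
  i=0: run of 'B' x 2 -> '2B'
  i=2: run of 'C' x 1 -> '1C'
  i=3: run of 'F' x 7 -> '7F'
  i=10: run of 'B' x 6 -> '6B'
  i=16: run of 'C' x 2 -> '2C'
  i=18: run of 'B' x 13 -> '13B'

RLE = 2B1C7F6B2C13B


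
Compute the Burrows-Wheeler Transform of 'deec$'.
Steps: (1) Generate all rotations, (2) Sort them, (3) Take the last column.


Rotations (sorted):
  0: $deec -> last char: c
  1: c$dee -> last char: e
  2: deec$ -> last char: $
  3: ec$de -> last char: e
  4: eec$d -> last char: d


BWT = ce$ed


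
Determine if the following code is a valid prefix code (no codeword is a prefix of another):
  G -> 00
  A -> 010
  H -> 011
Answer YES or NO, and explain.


Checking each pair (does one codeword prefix another?):
  G='00' vs A='010': no prefix
  G='00' vs H='011': no prefix
  A='010' vs G='00': no prefix
  A='010' vs H='011': no prefix
  H='011' vs G='00': no prefix
  H='011' vs A='010': no prefix
No violation found over all pairs.

YES -- this is a valid prefix code. No codeword is a prefix of any other codeword.


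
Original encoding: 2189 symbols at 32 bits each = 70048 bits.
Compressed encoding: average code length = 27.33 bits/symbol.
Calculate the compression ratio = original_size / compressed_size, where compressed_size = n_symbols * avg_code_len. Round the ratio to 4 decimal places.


original_size = n_symbols * orig_bits = 2189 * 32 = 70048 bits
compressed_size = n_symbols * avg_code_len = 2189 * 27.33 = 59825.37 bits
ratio = original_size / compressed_size = 70048 / 59825.37 = 1.1709

Compression ratio = 1.1709


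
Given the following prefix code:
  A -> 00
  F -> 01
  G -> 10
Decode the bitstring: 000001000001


Decoding step by step:
Bits 00 -> A
Bits 00 -> A
Bits 01 -> F
Bits 00 -> A
Bits 00 -> A
Bits 01 -> F


Decoded message: AAFAAF


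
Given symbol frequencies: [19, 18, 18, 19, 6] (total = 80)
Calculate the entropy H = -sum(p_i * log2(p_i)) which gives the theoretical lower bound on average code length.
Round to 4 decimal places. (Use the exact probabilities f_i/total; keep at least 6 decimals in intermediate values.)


Per-symbol terms -p_i * log2(p_i) with p_i = f_i/80:
  p = 19/80 = 0.237500: log2(p) = -2.074001, -p*log2(p) = 0.492575
  p = 18/80 = 0.225000: log2(p) = -2.152003, -p*log2(p) = 0.484201
  p = 18/80 = 0.225000: log2(p) = -2.152003, -p*log2(p) = 0.484201
  p = 19/80 = 0.237500: log2(p) = -2.074001, -p*log2(p) = 0.492575
  p = 6/80 = 0.075000: log2(p) = -3.736966, -p*log2(p) = 0.280272
H = 0.492575 + 0.484201 + 0.484201 + 0.492575 + 0.280272 = 2.233824

H = 2.2338 bits/symbol


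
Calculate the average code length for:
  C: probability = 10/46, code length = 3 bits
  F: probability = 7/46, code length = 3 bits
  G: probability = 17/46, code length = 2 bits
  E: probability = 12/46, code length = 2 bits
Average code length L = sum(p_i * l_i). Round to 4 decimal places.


Weighted contributions p_i * l_i:
  C: (10/46) * 3 = 30/46
  F: (7/46) * 3 = 21/46
  G: (17/46) * 2 = 34/46
  E: (12/46) * 2 = 24/46
Sum = (30 + 21 + 34 + 24)/46 = 109/46

L = 109/46 = 2.3696 bits/symbol


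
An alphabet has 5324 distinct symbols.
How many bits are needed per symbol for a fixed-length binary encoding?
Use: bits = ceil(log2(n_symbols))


log2(5324) = 12.3783
Bracket: 2^12 = 4096 < 5324 <= 2^13 = 8192
So ceil(log2(5324)) = 13

bits = ceil(log2(5324)) = ceil(12.3783) = 13 bits


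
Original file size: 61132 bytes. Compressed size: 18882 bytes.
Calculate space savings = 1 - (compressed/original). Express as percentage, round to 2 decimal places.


ratio = compressed/original = 18882/61132 = 0.308873
savings = 1 - ratio = 1 - 0.308873 = 0.691127
as a percentage: 0.691127 * 100 = 69.11%

Space savings = 1 - 18882/61132 = 69.11%


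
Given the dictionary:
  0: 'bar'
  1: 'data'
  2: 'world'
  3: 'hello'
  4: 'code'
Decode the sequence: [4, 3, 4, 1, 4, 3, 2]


Look up each index in the dictionary:
  4 -> 'code'
  3 -> 'hello'
  4 -> 'code'
  1 -> 'data'
  4 -> 'code'
  3 -> 'hello'
  2 -> 'world'

Decoded: "code hello code data code hello world"


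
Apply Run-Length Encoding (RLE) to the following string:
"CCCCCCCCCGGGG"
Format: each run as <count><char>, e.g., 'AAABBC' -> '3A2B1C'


Scanning runs left to right:
  i=0: run of 'C' x 9 -> '9C'
  i=9: run of 'G' x 4 -> '4G'

RLE = 9C4G


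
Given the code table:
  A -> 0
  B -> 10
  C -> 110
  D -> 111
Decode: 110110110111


Decoding:
110 -> C
110 -> C
110 -> C
111 -> D


Result: CCCD


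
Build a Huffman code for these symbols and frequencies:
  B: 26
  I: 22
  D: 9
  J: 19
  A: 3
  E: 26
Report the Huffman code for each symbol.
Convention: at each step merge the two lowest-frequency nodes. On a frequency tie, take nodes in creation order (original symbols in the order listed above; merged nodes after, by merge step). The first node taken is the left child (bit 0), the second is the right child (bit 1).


Huffman tree construction:
Step 1: Merge A(3) + D(9) = 12
Step 2: Merge (A+D)(12) + J(19) = 31
Step 3: Merge I(22) + B(26) = 48
Step 4: Merge E(26) + ((A+D)+J)(31) = 57
Step 5: Merge (I+B)(48) + (E+((A+D)+J))(57) = 105
Read each symbol's code off the tree from the root (left child = 0, right child = 1).

Codes:
  B: 01 (length 2)
  I: 00 (length 2)
  D: 1101 (length 4)
  J: 111 (length 3)
  A: 1100 (length 4)
  E: 10 (length 2)
Average code length: 253/105 = 2.4095 bits/symbol


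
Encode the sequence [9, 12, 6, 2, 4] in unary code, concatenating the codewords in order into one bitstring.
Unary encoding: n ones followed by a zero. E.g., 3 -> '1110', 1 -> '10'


Encode each number as n ones followed by a terminating 0:
  9 -> 1111111110 (10 bits)
  12 -> 1111111111110 (13 bits)
  6 -> 1111110 (7 bits)
  2 -> 110 (3 bits)
  4 -> 11110 (5 bits)
Total length = 10 + 13 + 7 + 3 + 5 = 38 bits.

Unary([9, 12, 6, 2, 4]) = 11111111101111111111110111111011011110 (38 bits)


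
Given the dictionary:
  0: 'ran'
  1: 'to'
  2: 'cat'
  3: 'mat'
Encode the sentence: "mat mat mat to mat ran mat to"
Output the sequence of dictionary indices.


Look up each word in the dictionary:
  'mat' -> 3
  'mat' -> 3
  'mat' -> 3
  'to' -> 1
  'mat' -> 3
  'ran' -> 0
  'mat' -> 3
  'to' -> 1

Encoded: [3, 3, 3, 1, 3, 0, 3, 1]


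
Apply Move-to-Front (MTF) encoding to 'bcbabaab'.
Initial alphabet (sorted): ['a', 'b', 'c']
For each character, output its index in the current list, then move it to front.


MTF encoding:
'b': index 1 in ['a', 'b', 'c'] -> ['b', 'a', 'c']
'c': index 2 in ['b', 'a', 'c'] -> ['c', 'b', 'a']
'b': index 1 in ['c', 'b', 'a'] -> ['b', 'c', 'a']
'a': index 2 in ['b', 'c', 'a'] -> ['a', 'b', 'c']
'b': index 1 in ['a', 'b', 'c'] -> ['b', 'a', 'c']
'a': index 1 in ['b', 'a', 'c'] -> ['a', 'b', 'c']
'a': index 0 in ['a', 'b', 'c'] -> ['a', 'b', 'c']
'b': index 1 in ['a', 'b', 'c'] -> ['b', 'a', 'c']


Output: [1, 2, 1, 2, 1, 1, 0, 1]


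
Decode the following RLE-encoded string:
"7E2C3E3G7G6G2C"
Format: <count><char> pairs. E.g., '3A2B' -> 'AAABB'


Expanding each <count><char> pair:
  7E -> 'EEEEEEE'
  2C -> 'CC'
  3E -> 'EEE'
  3G -> 'GGG'
  7G -> 'GGGGGGG'
  6G -> 'GGGGGG'
  2C -> 'CC'

Decoded = EEEEEEECCEEEGGGGGGGGGGGGGGGGCC


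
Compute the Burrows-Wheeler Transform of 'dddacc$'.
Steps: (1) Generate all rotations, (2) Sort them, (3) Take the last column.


Rotations (sorted):
  0: $dddacc -> last char: c
  1: acc$ddd -> last char: d
  2: c$dddac -> last char: c
  3: cc$ddda -> last char: a
  4: dacc$dd -> last char: d
  5: ddacc$d -> last char: d
  6: dddacc$ -> last char: $


BWT = cdcadd$


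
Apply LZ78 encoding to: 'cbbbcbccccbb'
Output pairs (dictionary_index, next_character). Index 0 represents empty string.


LZ78 encoding steps:
Dictionary: {0: ''}
Step 1: w='' (idx 0), next='c' -> output (0, 'c'), add 'c' as idx 1
Step 2: w='' (idx 0), next='b' -> output (0, 'b'), add 'b' as idx 2
Step 3: w='b' (idx 2), next='b' -> output (2, 'b'), add 'bb' as idx 3
Step 4: w='c' (idx 1), next='b' -> output (1, 'b'), add 'cb' as idx 4
Step 5: w='c' (idx 1), next='c' -> output (1, 'c'), add 'cc' as idx 5
Step 6: w='cc' (idx 5), next='b' -> output (5, 'b'), add 'ccb' as idx 6
Step 7: w='b' (idx 2), end of input -> output (2, '')


Encoded: [(0, 'c'), (0, 'b'), (2, 'b'), (1, 'b'), (1, 'c'), (5, 'b'), (2, '')]


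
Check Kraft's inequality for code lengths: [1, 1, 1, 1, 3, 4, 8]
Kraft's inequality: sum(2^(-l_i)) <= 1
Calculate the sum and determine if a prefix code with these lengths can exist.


Sum = 2^(-1) + 2^(-1) + 2^(-1) + 2^(-1) + 2^(-3) + 2^(-4) + 2^(-8)
    = 0.5 + 0.5 + 0.5 + 0.5 + 0.125 + 0.0625 + 0.00390625
    = 561/256 = 2.19140625
Since 2.19140625 > 1, Kraft's inequality is NOT satisfied.
A prefix code with these lengths CANNOT exist.

Kraft sum = 2.19140625. Not satisfied.


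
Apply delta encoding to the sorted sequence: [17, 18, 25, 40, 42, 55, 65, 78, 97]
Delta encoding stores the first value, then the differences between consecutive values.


First value: 17
Deltas:
  18 - 17 = 1
  25 - 18 = 7
  40 - 25 = 15
  42 - 40 = 2
  55 - 42 = 13
  65 - 55 = 10
  78 - 65 = 13
  97 - 78 = 19


Delta encoded: [17, 1, 7, 15, 2, 13, 10, 13, 19]


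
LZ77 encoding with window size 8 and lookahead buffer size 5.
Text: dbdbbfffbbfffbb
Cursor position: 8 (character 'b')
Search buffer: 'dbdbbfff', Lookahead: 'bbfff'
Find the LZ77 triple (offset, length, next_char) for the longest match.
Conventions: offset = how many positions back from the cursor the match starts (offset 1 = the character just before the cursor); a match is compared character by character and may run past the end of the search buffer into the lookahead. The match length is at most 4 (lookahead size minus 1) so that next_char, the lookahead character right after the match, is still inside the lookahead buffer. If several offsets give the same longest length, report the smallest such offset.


Try each offset into the search buffer:
  offset=1 (pos 7, char 'f'): match length 0
  offset=2 (pos 6, char 'f'): match length 0
  offset=3 (pos 5, char 'f'): match length 0
  offset=4 (pos 4, char 'b'): match length 1
  offset=5 (pos 3, char 'b'): match length 4
  offset=6 (pos 2, char 'd'): match length 0
  offset=7 (pos 1, char 'b'): match length 1
  offset=8 (pos 0, char 'd'): match length 0
Longest match has length 4 at offset 5.
next_char = character at position 8 + 4 = 12 -> 'f'

Best match: offset=5, length=4 (matching 'bbff' starting at position 3)
LZ77 triple: (5, 4, 'f')


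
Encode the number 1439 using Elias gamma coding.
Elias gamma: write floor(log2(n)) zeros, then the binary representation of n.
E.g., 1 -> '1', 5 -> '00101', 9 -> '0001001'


num_bits = floor(log2(1439)) + 1 = 11
leading_zeros = num_bits - 1 = 10
binary(1439) = 10110011111

Elias gamma(1439) = '0000000000' + '10110011111' = 000000000010110011111 (21 bits)


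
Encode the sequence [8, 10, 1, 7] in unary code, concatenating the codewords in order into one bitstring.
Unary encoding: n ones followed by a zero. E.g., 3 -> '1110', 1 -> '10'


Encode each number as n ones followed by a terminating 0:
  8 -> 111111110 (9 bits)
  10 -> 11111111110 (11 bits)
  1 -> 10 (2 bits)
  7 -> 11111110 (8 bits)
Total length = 9 + 11 + 2 + 8 = 30 bits.

Unary([8, 10, 1, 7]) = 111111110111111111101011111110 (30 bits)


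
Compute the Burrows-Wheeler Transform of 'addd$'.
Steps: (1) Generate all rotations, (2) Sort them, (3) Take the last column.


Rotations (sorted):
  0: $addd -> last char: d
  1: addd$ -> last char: $
  2: d$add -> last char: d
  3: dd$ad -> last char: d
  4: ddd$a -> last char: a


BWT = d$dda


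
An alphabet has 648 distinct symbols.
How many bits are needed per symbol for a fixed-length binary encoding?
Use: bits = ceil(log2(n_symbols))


log2(648) = 9.3399
Bracket: 2^9 = 512 < 648 <= 2^10 = 1024
So ceil(log2(648)) = 10

bits = ceil(log2(648)) = ceil(9.3399) = 10 bits


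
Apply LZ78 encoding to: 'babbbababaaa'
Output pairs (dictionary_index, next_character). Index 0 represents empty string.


LZ78 encoding steps:
Dictionary: {0: ''}
Step 1: w='' (idx 0), next='b' -> output (0, 'b'), add 'b' as idx 1
Step 2: w='' (idx 0), next='a' -> output (0, 'a'), add 'a' as idx 2
Step 3: w='b' (idx 1), next='b' -> output (1, 'b'), add 'bb' as idx 3
Step 4: w='b' (idx 1), next='a' -> output (1, 'a'), add 'ba' as idx 4
Step 5: w='ba' (idx 4), next='b' -> output (4, 'b'), add 'bab' as idx 5
Step 6: w='a' (idx 2), next='a' -> output (2, 'a'), add 'aa' as idx 6
Step 7: w='a' (idx 2), end of input -> output (2, '')


Encoded: [(0, 'b'), (0, 'a'), (1, 'b'), (1, 'a'), (4, 'b'), (2, 'a'), (2, '')]
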